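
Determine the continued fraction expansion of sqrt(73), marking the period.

Write x_i = (sqrt(73) + m_i)/d_i with (m_0, d_0) = (0, 1). a_0 = floor(sqrt(73)) = 8, since 8^2 = 64 <= 73 < 81 = 9^2.
Iterate m_{i+1} = d_i*a_i - m_i, d_{i+1} = (73 - m_{i+1}^2)/d_i, a_{i+1} = floor((a_0 + m_{i+1})/d_{i+1}):
  m_1 = 1*8 - 0 = 8, d_1 = (73 - 8^2)/1 = 9/1 = 9, a_1 = floor((8 + 8)/9) = 1.
  m_2 = 9*1 - 8 = 1, d_2 = (73 - 1^2)/9 = 72/9 = 8, a_2 = floor((8 + 1)/8) = 1.
  m_3 = 8*1 - 1 = 7, d_3 = (73 - 7^2)/8 = 24/8 = 3, a_3 = floor((8 + 7)/3) = 5.
  m_4 = 3*5 - 7 = 8, d_4 = (73 - 8^2)/3 = 9/3 = 3, a_4 = floor((8 + 8)/3) = 5.
  m_5 = 3*5 - 8 = 7, d_5 = (73 - 7^2)/3 = 24/3 = 8, a_5 = floor((8 + 7)/8) = 1.
  m_6 = 8*1 - 7 = 1, d_6 = (73 - 1^2)/8 = 72/8 = 9, a_6 = floor((8 + 1)/9) = 1.
  m_7 = 9*1 - 1 = 8, d_7 = (73 - 8^2)/9 = 9/9 = 1, a_7 = floor((8 + 8)/1) = 16.
  m_8 = 1*16 - 8 = 8, d_8 = (73 - 8^2)/1 = 9/1 = 9: (m_8, d_8) = (m_1, d_1) = (8, 9), so from here the quotients repeat a_1, ..., a_7; the period length is 7.
Hence the expansion of sqrt(73) is a_0 = 8 followed by the repeating block 1, 1, 5, 5, 1, 1, 16 (period 7).

[8; (1, 1, 5, 5, 1, 1, 16)]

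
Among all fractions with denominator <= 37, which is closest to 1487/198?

Expand x = 1487/198 as a continued fraction with the Euclidean algorithm:
  1487 = 7*198 + 101, so a_0 = 7.
  198 = 1*101 + 97, so a_1 = 1.
  101 = 1*97 + 4, so a_2 = 1.
  97 = 24*4 + 1, so a_3 = 24.
  4 = 4*1 + 0, so a_4 = 4.
so x = [7; 1, 1, 24, 4].
Convergents (p_i = a_i*p_{i-1} + p_{i-2}, q_i = a_i*q_{i-1} + q_{i-2} with p_{-2}=0, p_{-1}=1, q_{-2}=1, q_{-1}=0), until the denominator exceeds 37:
  i=0: a_0=7, p_0 = 7*1 + 0 = 7, q_0 = 7*0 + 1 = 1.
  i=1: a_1=1, p_1 = 1*7 + 1 = 8, q_1 = 1*1 + 0 = 1.
  i=2: a_2=1, p_2 = 1*8 + 7 = 15, q_2 = 1*1 + 1 = 2.
  i=3: a_3=24, p_3 = 24*15 + 8 = 368, q_3 = 24*2 + 1 = 49.
q_3 = 49 > 37, so the last convergent with denominator <= 37 is p_2/q_2 = 15/2.
The closest fraction with denominator <= 37 is either p_2/q_2 or the intermediate fraction (k*p_2 + p_1)/(k*q_2 + q_1) with the largest k >= 1 whose denominator stays <= 37; these approach x as k grows, and every other convergent or intermediate fraction in range is farther away.
Largest k: floor((37 - q_1)/q_2) = floor((37 - 1)/2) = 18.
That gives (18*15 + 8)/(18*2 + 1) = 278/37.
Compare the errors: |x - 15/2| = |1487*2 - 15*198|/(198*2) = 4/396, and |x - 278/37| = |1487*37 - 278*198|/(198*37) = 25/7326.
Cross-multiplying, 25*396 = 9900 < 29304 = 4*7326, so 25/7326 is smaller: the intermediate fraction 278/37 is closer to x than 15/2.

278/37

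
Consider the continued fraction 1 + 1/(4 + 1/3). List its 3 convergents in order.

1/1, 5/4, 16/13

Using the convergent recurrence p_i = a_i*p_{i-1} + p_{i-2}, q_i = a_i*q_{i-1} + q_{i-2} with p_{-2}=0, p_{-1}=1, q_{-2}=1, q_{-1}=0:
  i=0: a_0=1, p_0 = 1*1 + 0 = 1, q_0 = 1*0 + 1 = 1.
  i=1: a_1=4, p_1 = 4*1 + 1 = 5, q_1 = 4*1 + 0 = 4.
  i=2: a_2=3, p_2 = 3*5 + 1 = 16, q_2 = 3*4 + 1 = 13.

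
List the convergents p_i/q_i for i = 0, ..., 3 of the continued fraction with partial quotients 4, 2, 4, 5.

4/1, 9/2, 40/9, 209/47

Using the convergent recurrence p_i = a_i*p_{i-1} + p_{i-2}, q_i = a_i*q_{i-1} + q_{i-2} with p_{-2}=0, p_{-1}=1, q_{-2}=1, q_{-1}=0:
  i=0: a_0=4, p_0 = 4*1 + 0 = 4, q_0 = 4*0 + 1 = 1.
  i=1: a_1=2, p_1 = 2*4 + 1 = 9, q_1 = 2*1 + 0 = 2.
  i=2: a_2=4, p_2 = 4*9 + 4 = 40, q_2 = 4*2 + 1 = 9.
  i=3: a_3=5, p_3 = 5*40 + 9 = 209, q_3 = 5*9 + 2 = 47.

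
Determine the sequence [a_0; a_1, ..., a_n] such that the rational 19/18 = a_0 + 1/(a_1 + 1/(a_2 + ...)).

[1; 18]

Run the Euclidean algorithm on 19 and 18; the successive quotients are the partial quotients a_0, a_1, ... (each step inverts the fractional part left over by the previous one):
  19 = 1*18 + 1, so a_0 = 1.
  18 = 18*1 + 0, so a_1 = 18.
The remainder reaches 0 after 2 divisions, so the expansion has 2 partial quotients, read off in order.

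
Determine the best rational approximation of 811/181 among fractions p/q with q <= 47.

112/25

Expand x = 811/181 as a continued fraction with the Euclidean algorithm:
  811 = 4*181 + 87, so a_0 = 4.
  181 = 2*87 + 7, so a_1 = 2.
  87 = 12*7 + 3, so a_2 = 12.
  7 = 2*3 + 1, so a_3 = 2.
  3 = 3*1 + 0, so a_4 = 3.
so x = [4; 2, 12, 2, 3].
Convergents (p_i = a_i*p_{i-1} + p_{i-2}, q_i = a_i*q_{i-1} + q_{i-2} with p_{-2}=0, p_{-1}=1, q_{-2}=1, q_{-1}=0), until the denominator exceeds 47:
  i=0: a_0=4, p_0 = 4*1 + 0 = 4, q_0 = 4*0 + 1 = 1.
  i=1: a_1=2, p_1 = 2*4 + 1 = 9, q_1 = 2*1 + 0 = 2.
  i=2: a_2=12, p_2 = 12*9 + 4 = 112, q_2 = 12*2 + 1 = 25.
  i=3: a_3=2, p_3 = 2*112 + 9 = 233, q_3 = 2*25 + 2 = 52.
q_3 = 52 > 47, so the last convergent with denominator <= 47 is p_2/q_2 = 112/25.
The closest fraction with denominator <= 47 is either p_2/q_2 or the intermediate fraction (k*p_2 + p_1)/(k*q_2 + q_1) with the largest k >= 1 whose denominator stays <= 47; these approach x as k grows, and every other convergent or intermediate fraction in range is farther away.
Largest k: floor((47 - q_1)/q_2) = floor((47 - 2)/25) = 1.
That gives (1*112 + 9)/(1*25 + 2) = 121/27.
Compare the errors: |x - 112/25| = |811*25 - 112*181|/(181*25) = 3/4525, and |x - 121/27| = |811*27 - 121*181|/(181*27) = 4/4887.
Cross-multiplying, 3*4887 = 14661 < 18100 = 4*4525, so 3/4525 is smaller: the convergent 112/25 is closer to x than 121/27.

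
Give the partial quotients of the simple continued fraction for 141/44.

[3; 4, 1, 8]

Run the Euclidean algorithm on 141 and 44; the successive quotients are the partial quotients a_0, a_1, ... (each step inverts the fractional part left over by the previous one):
  141 = 3*44 + 9, so a_0 = 3.
  44 = 4*9 + 8, so a_1 = 4.
  9 = 1*8 + 1, so a_2 = 1.
  8 = 8*1 + 0, so a_3 = 8.
The remainder reaches 0 after 4 divisions, so the expansion has 4 partial quotients, read off in order.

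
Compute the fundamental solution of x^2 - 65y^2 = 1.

First expand sqrt(65) as a continued fraction. With x_i = (sqrt(65) + m_i)/d_i and (m_0, d_0) = (0, 1): a_0 = floor(sqrt(65)) = 8, since 8^2 = 64 <= 65 < 81 = 9^2.
Iterate m_{i+1} = d_i*a_i - m_i, d_{i+1} = (65 - m_{i+1}^2)/d_i, a_{i+1} = floor((a_0 + m_{i+1})/d_{i+1}):
  m_1 = 1*8 - 0 = 8, d_1 = (65 - 8^2)/1 = 1/1 = 1, a_1 = floor((8 + 8)/1) = 16.
  m_2 = 1*16 - 8 = 8, d_2 = (65 - 8^2)/1 = 1/1 = 1: (m_2, d_2) = (m_1, d_1) = (8, 1), so from here the quotient a_1 repeats; the period length is 1.
So sqrt(65) = [8; (16)] with period length k = 1.
k is odd, so (p_{k-1}, q_{k-1}) only solves x^2 - 65y^2 = -1 and the fundamental solution of x^2 - 65y^2 = 1 is (p_{2k-1}, q_{2k-1}) = (p_1, q_1); compute convergents through index 1, running through the period twice.
Convergents (p_i = a_i*p_{i-1} + p_{i-2}, q_i = a_i*q_{i-1} + q_{i-2} with p_{-2}=0, p_{-1}=1, q_{-2}=1, q_{-1}=0):
  i=0: a_0=8, p_0 = 8*1 + 0 = 8, q_0 = 8*0 + 1 = 1.
  i=1: a_1=16, p_1 = 16*8 + 1 = 129, q_1 = 16*1 + 0 = 16.
Indeed p_0^2 - 65*q_0^2 = 64 - 65 = -1, not +1.
Check: 129^2 - 65*16^2 = 16641 - 16640 = 1, so (x, y) = (129, 16) solves the equation, and by the theorem it is the least positive solution.

(x, y) = (129, 16)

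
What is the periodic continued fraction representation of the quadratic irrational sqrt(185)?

Write x_i = (sqrt(185) + m_i)/d_i with (m_0, d_0) = (0, 1). a_0 = floor(sqrt(185)) = 13, since 13^2 = 169 <= 185 < 196 = 14^2.
Iterate m_{i+1} = d_i*a_i - m_i, d_{i+1} = (185 - m_{i+1}^2)/d_i, a_{i+1} = floor((a_0 + m_{i+1})/d_{i+1}):
  m_1 = 1*13 - 0 = 13, d_1 = (185 - 13^2)/1 = 16/1 = 16, a_1 = floor((13 + 13)/16) = 1.
  m_2 = 16*1 - 13 = 3, d_2 = (185 - 3^2)/16 = 176/16 = 11, a_2 = floor((13 + 3)/11) = 1.
  m_3 = 11*1 - 3 = 8, d_3 = (185 - 8^2)/11 = 121/11 = 11, a_3 = floor((13 + 8)/11) = 1.
  m_4 = 11*1 - 8 = 3, d_4 = (185 - 3^2)/11 = 176/11 = 16, a_4 = floor((13 + 3)/16) = 1.
  m_5 = 16*1 - 3 = 13, d_5 = (185 - 13^2)/16 = 16/16 = 1, a_5 = floor((13 + 13)/1) = 26.
  m_6 = 1*26 - 13 = 13, d_6 = (185 - 13^2)/1 = 16/1 = 16: (m_6, d_6) = (m_1, d_1) = (13, 16), so from here the quotients repeat a_1, ..., a_5; the period length is 5.
Hence the expansion of sqrt(185) is a_0 = 13 followed by the repeating block 1, 1, 1, 1, 26 (period 5).

[13; (1, 1, 1, 1, 26)]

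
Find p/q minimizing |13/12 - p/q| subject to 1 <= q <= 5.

Expand x = 13/12 as a continued fraction with the Euclidean algorithm:
  13 = 1*12 + 1, so a_0 = 1.
  12 = 12*1 + 0, so a_1 = 12.
so x = [1; 12].
Convergents (p_i = a_i*p_{i-1} + p_{i-2}, q_i = a_i*q_{i-1} + q_{i-2} with p_{-2}=0, p_{-1}=1, q_{-2}=1, q_{-1}=0), until the denominator exceeds 5:
  i=0: a_0=1, p_0 = 1*1 + 0 = 1, q_0 = 1*0 + 1 = 1.
  i=1: a_1=12, p_1 = 12*1 + 1 = 13, q_1 = 12*1 + 0 = 12.
q_1 = 12 > 5, so the last convergent with denominator <= 5 is p_0/q_0 = 1/1.
The closest fraction with denominator <= 5 is either p_0/q_0 or the intermediate fraction (k*p_0 + p_{-1})/(k*q_0 + q_{-1}) with the largest k >= 1 whose denominator stays <= 5; these approach x as k grows, and every other convergent or intermediate fraction in range is farther away.
Largest k: floor((5 - q_{-1})/q_0) = floor((5 - 0)/1) = 5 (using the seeds p_{-1} = 1, q_{-1} = 0).
That gives (5*1 + 1)/(5*1 + 0) = 6/5.
Compare the errors: |x - 1/1| = |13*1 - 1*12|/(12*1) = 1/12, and |x - 6/5| = |13*5 - 6*12|/(12*5) = 7/60.
Cross-multiplying, 1*60 = 60 < 84 = 7*12, so 1/12 is smaller: the convergent 1/1 is closer to x than 6/5.

1/1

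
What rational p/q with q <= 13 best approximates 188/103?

Expand x = 188/103 as a continued fraction with the Euclidean algorithm:
  188 = 1*103 + 85, so a_0 = 1.
  103 = 1*85 + 18, so a_1 = 1.
  85 = 4*18 + 13, so a_2 = 4.
  18 = 1*13 + 5, so a_3 = 1.
  13 = 2*5 + 3, so a_4 = 2.
  5 = 1*3 + 2, so a_5 = 1.
  3 = 1*2 + 1, so a_6 = 1.
  2 = 2*1 + 0, so a_7 = 2.
so x = [1; 1, 4, 1, 2, 1, 1, 2].
Convergents (p_i = a_i*p_{i-1} + p_{i-2}, q_i = a_i*q_{i-1} + q_{i-2} with p_{-2}=0, p_{-1}=1, q_{-2}=1, q_{-1}=0), until the denominator exceeds 13:
  i=0: a_0=1, p_0 = 1*1 + 0 = 1, q_0 = 1*0 + 1 = 1.
  i=1: a_1=1, p_1 = 1*1 + 1 = 2, q_1 = 1*1 + 0 = 1.
  i=2: a_2=4, p_2 = 4*2 + 1 = 9, q_2 = 4*1 + 1 = 5.
  i=3: a_3=1, p_3 = 1*9 + 2 = 11, q_3 = 1*5 + 1 = 6.
  i=4: a_4=2, p_4 = 2*11 + 9 = 31, q_4 = 2*6 + 5 = 17.
q_4 = 17 > 13, so the last convergent with denominator <= 13 is p_3/q_3 = 11/6.
The closest fraction with denominator <= 13 is either p_3/q_3 or the intermediate fraction (k*p_3 + p_2)/(k*q_3 + q_2) with the largest k >= 1 whose denominator stays <= 13; these approach x as k grows, and every other convergent or intermediate fraction in range is farther away.
Largest k: floor((13 - q_2)/q_3) = floor((13 - 5)/6) = 1.
That gives (1*11 + 9)/(1*6 + 5) = 20/11.
Compare the errors: |x - 11/6| = |188*6 - 11*103|/(103*6) = 5/618, and |x - 20/11| = |188*11 - 20*103|/(103*11) = 8/1133.
Cross-multiplying, 8*618 = 4944 < 5665 = 5*1133, so 8/1133 is smaller: the intermediate fraction 20/11 is closer to x than 11/6.

20/11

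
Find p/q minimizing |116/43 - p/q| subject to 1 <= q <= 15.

27/10

Expand x = 116/43 as a continued fraction with the Euclidean algorithm:
  116 = 2*43 + 30, so a_0 = 2.
  43 = 1*30 + 13, so a_1 = 1.
  30 = 2*13 + 4, so a_2 = 2.
  13 = 3*4 + 1, so a_3 = 3.
  4 = 4*1 + 0, so a_4 = 4.
so x = [2; 1, 2, 3, 4].
Convergents (p_i = a_i*p_{i-1} + p_{i-2}, q_i = a_i*q_{i-1} + q_{i-2} with p_{-2}=0, p_{-1}=1, q_{-2}=1, q_{-1}=0), until the denominator exceeds 15:
  i=0: a_0=2, p_0 = 2*1 + 0 = 2, q_0 = 2*0 + 1 = 1.
  i=1: a_1=1, p_1 = 1*2 + 1 = 3, q_1 = 1*1 + 0 = 1.
  i=2: a_2=2, p_2 = 2*3 + 2 = 8, q_2 = 2*1 + 1 = 3.
  i=3: a_3=3, p_3 = 3*8 + 3 = 27, q_3 = 3*3 + 1 = 10.
  i=4: a_4=4, p_4 = 4*27 + 8 = 116, q_4 = 4*10 + 3 = 43.
q_4 = 43 > 15, so the last convergent with denominator <= 15 is p_3/q_3 = 27/10.
The closest fraction with denominator <= 15 is either p_3/q_3 or the intermediate fraction (k*p_3 + p_2)/(k*q_3 + q_2) with the largest k >= 1 whose denominator stays <= 15; these approach x as k grows, and every other convergent or intermediate fraction in range is farther away.
Largest k: floor((15 - q_2)/q_3) = floor((15 - 3)/10) = 1.
That gives (1*27 + 8)/(1*10 + 3) = 35/13.
Compare the errors: |x - 27/10| = |116*10 - 27*43|/(43*10) = 1/430, and |x - 35/13| = |116*13 - 35*43|/(43*13) = 3/559.
Cross-multiplying, 1*559 = 559 < 1290 = 3*430, so 1/430 is smaller: the convergent 27/10 is closer to x than 35/13.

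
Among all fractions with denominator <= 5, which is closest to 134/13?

Expand x = 134/13 as a continued fraction with the Euclidean algorithm:
  134 = 10*13 + 4, so a_0 = 10.
  13 = 3*4 + 1, so a_1 = 3.
  4 = 4*1 + 0, so a_2 = 4.
so x = [10; 3, 4].
Convergents (p_i = a_i*p_{i-1} + p_{i-2}, q_i = a_i*q_{i-1} + q_{i-2} with p_{-2}=0, p_{-1}=1, q_{-2}=1, q_{-1}=0), until the denominator exceeds 5:
  i=0: a_0=10, p_0 = 10*1 + 0 = 10, q_0 = 10*0 + 1 = 1.
  i=1: a_1=3, p_1 = 3*10 + 1 = 31, q_1 = 3*1 + 0 = 3.
  i=2: a_2=4, p_2 = 4*31 + 10 = 134, q_2 = 4*3 + 1 = 13.
q_2 = 13 > 5, so the last convergent with denominator <= 5 is p_1/q_1 = 31/3.
The closest fraction with denominator <= 5 is either p_1/q_1 or the intermediate fraction (k*p_1 + p_0)/(k*q_1 + q_0) with the largest k >= 1 whose denominator stays <= 5; these approach x as k grows, and every other convergent or intermediate fraction in range is farther away.
Largest k: floor((5 - q_0)/q_1) = floor((5 - 1)/3) = 1.
That gives (1*31 + 10)/(1*3 + 1) = 41/4.
Compare the errors: |x - 31/3| = |134*3 - 31*13|/(13*3) = 1/39, and |x - 41/4| = |134*4 - 41*13|/(13*4) = 3/52.
Cross-multiplying, 1*52 = 52 < 117 = 3*39, so 1/39 is smaller: the convergent 31/3 is closer to x than 41/4.

31/3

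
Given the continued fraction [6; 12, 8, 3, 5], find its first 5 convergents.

Using the convergent recurrence p_i = a_i*p_{i-1} + p_{i-2}, q_i = a_i*q_{i-1} + q_{i-2} with p_{-2}=0, p_{-1}=1, q_{-2}=1, q_{-1}=0:
  i=0: a_0=6, p_0 = 6*1 + 0 = 6, q_0 = 6*0 + 1 = 1.
  i=1: a_1=12, p_1 = 12*6 + 1 = 73, q_1 = 12*1 + 0 = 12.
  i=2: a_2=8, p_2 = 8*73 + 6 = 590, q_2 = 8*12 + 1 = 97.
  i=3: a_3=3, p_3 = 3*590 + 73 = 1843, q_3 = 3*97 + 12 = 303.
  i=4: a_4=5, p_4 = 5*1843 + 590 = 9805, q_4 = 5*303 + 97 = 1612.

6/1, 73/12, 590/97, 1843/303, 9805/1612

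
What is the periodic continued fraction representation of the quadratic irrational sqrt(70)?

Write x_i = (sqrt(70) + m_i)/d_i with (m_0, d_0) = (0, 1). a_0 = floor(sqrt(70)) = 8, since 8^2 = 64 <= 70 < 81 = 9^2.
Iterate m_{i+1} = d_i*a_i - m_i, d_{i+1} = (70 - m_{i+1}^2)/d_i, a_{i+1} = floor((a_0 + m_{i+1})/d_{i+1}):
  m_1 = 1*8 - 0 = 8, d_1 = (70 - 8^2)/1 = 6/1 = 6, a_1 = floor((8 + 8)/6) = 2.
  m_2 = 6*2 - 8 = 4, d_2 = (70 - 4^2)/6 = 54/6 = 9, a_2 = floor((8 + 4)/9) = 1.
  m_3 = 9*1 - 4 = 5, d_3 = (70 - 5^2)/9 = 45/9 = 5, a_3 = floor((8 + 5)/5) = 2.
  m_4 = 5*2 - 5 = 5, d_4 = (70 - 5^2)/5 = 45/5 = 9, a_4 = floor((8 + 5)/9) = 1.
  m_5 = 9*1 - 5 = 4, d_5 = (70 - 4^2)/9 = 54/9 = 6, a_5 = floor((8 + 4)/6) = 2.
  m_6 = 6*2 - 4 = 8, d_6 = (70 - 8^2)/6 = 6/6 = 1, a_6 = floor((8 + 8)/1) = 16.
  m_7 = 1*16 - 8 = 8, d_7 = (70 - 8^2)/1 = 6/1 = 6: (m_7, d_7) = (m_1, d_1) = (8, 6), so from here the quotients repeat a_1, ..., a_6; the period length is 6.
Hence the expansion of sqrt(70) is a_0 = 8 followed by the repeating block 2, 1, 2, 1, 2, 16 (period 6).

[8; (2, 1, 2, 1, 2, 16)]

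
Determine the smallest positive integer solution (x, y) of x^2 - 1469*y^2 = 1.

First expand sqrt(1469) as a continued fraction. With x_i = (sqrt(1469) + m_i)/d_i and (m_0, d_0) = (0, 1): a_0 = floor(sqrt(1469)) = 38, since 38^2 = 1444 <= 1469 < 1521 = 39^2.
Iterate m_{i+1} = d_i*a_i - m_i, d_{i+1} = (1469 - m_{i+1}^2)/d_i, a_{i+1} = floor((a_0 + m_{i+1})/d_{i+1}):
  m_1 = 1*38 - 0 = 38, d_1 = (1469 - 38^2)/1 = 25/1 = 25, a_1 = floor((38 + 38)/25) = 3.
  m_2 = 25*3 - 38 = 37, d_2 = (1469 - 37^2)/25 = 100/25 = 4, a_2 = floor((38 + 37)/4) = 18.
  m_3 = 4*18 - 37 = 35, d_3 = (1469 - 35^2)/4 = 244/4 = 61, a_3 = floor((38 + 35)/61) = 1.
  m_4 = 61*1 - 35 = 26, d_4 = (1469 - 26^2)/61 = 793/61 = 13, a_4 = floor((38 + 26)/13) = 4.
  m_5 = 13*4 - 26 = 26, d_5 = (1469 - 26^2)/13 = 793/13 = 61, a_5 = floor((38 + 26)/61) = 1.
  m_6 = 61*1 - 26 = 35, d_6 = (1469 - 35^2)/61 = 244/61 = 4, a_6 = floor((38 + 35)/4) = 18.
  m_7 = 4*18 - 35 = 37, d_7 = (1469 - 37^2)/4 = 100/4 = 25, a_7 = floor((38 + 37)/25) = 3.
  m_8 = 25*3 - 37 = 38, d_8 = (1469 - 38^2)/25 = 25/25 = 1, a_8 = floor((38 + 38)/1) = 76.
  m_9 = 1*76 - 38 = 38, d_9 = (1469 - 38^2)/1 = 25/1 = 25: (m_9, d_9) = (m_1, d_1) = (38, 25), so from here the quotients repeat a_1, ..., a_8; the period length is 8.
So sqrt(1469) = [38; (3, 18, 1, 4, 1, 18, 3, 76)] with period length k = 8.
k is even, so the fundamental solution of x^2 - 1469y^2 = 1 is (p_{k-1}, q_{k-1}) = (p_7, q_7); compute convergents through index 7.
Convergents (p_i = a_i*p_{i-1} + p_{i-2}, q_i = a_i*q_{i-1} + q_{i-2} with p_{-2}=0, p_{-1}=1, q_{-2}=1, q_{-1}=0):
  i=0: a_0=38, p_0 = 38*1 + 0 = 38, q_0 = 38*0 + 1 = 1.
  i=1: a_1=3, p_1 = 3*38 + 1 = 115, q_1 = 3*1 + 0 = 3.
  i=2: a_2=18, p_2 = 18*115 + 38 = 2108, q_2 = 18*3 + 1 = 55.
  i=3: a_3=1, p_3 = 1*2108 + 115 = 2223, q_3 = 1*55 + 3 = 58.
  i=4: a_4=4, p_4 = 4*2223 + 2108 = 11000, q_4 = 4*58 + 55 = 287.
  i=5: a_5=1, p_5 = 1*11000 + 2223 = 13223, q_5 = 1*287 + 58 = 345.
  i=6: a_6=18, p_6 = 18*13223 + 11000 = 249014, q_6 = 18*345 + 287 = 6497.
  i=7: a_7=3, p_7 = 3*249014 + 13223 = 760265, q_7 = 3*6497 + 345 = 19836.
Check: 760265^2 - 1469*19836^2 = 578002870225 - 578002870224 = 1, so (x, y) = (760265, 19836) solves the equation, and by the theorem it is the least positive solution.

(x, y) = (760265, 19836)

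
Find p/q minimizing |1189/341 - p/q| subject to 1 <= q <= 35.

Expand x = 1189/341 as a continued fraction with the Euclidean algorithm:
  1189 = 3*341 + 166, so a_0 = 3.
  341 = 2*166 + 9, so a_1 = 2.
  166 = 18*9 + 4, so a_2 = 18.
  9 = 2*4 + 1, so a_3 = 2.
  4 = 4*1 + 0, so a_4 = 4.
so x = [3; 2, 18, 2, 4].
Convergents (p_i = a_i*p_{i-1} + p_{i-2}, q_i = a_i*q_{i-1} + q_{i-2} with p_{-2}=0, p_{-1}=1, q_{-2}=1, q_{-1}=0), until the denominator exceeds 35:
  i=0: a_0=3, p_0 = 3*1 + 0 = 3, q_0 = 3*0 + 1 = 1.
  i=1: a_1=2, p_1 = 2*3 + 1 = 7, q_1 = 2*1 + 0 = 2.
  i=2: a_2=18, p_2 = 18*7 + 3 = 129, q_2 = 18*2 + 1 = 37.
q_2 = 37 > 35, so the last convergent with denominator <= 35 is p_1/q_1 = 7/2.
The closest fraction with denominator <= 35 is either p_1/q_1 or the intermediate fraction (k*p_1 + p_0)/(k*q_1 + q_0) with the largest k >= 1 whose denominator stays <= 35; these approach x as k grows, and every other convergent or intermediate fraction in range is farther away.
Largest k: floor((35 - q_0)/q_1) = floor((35 - 1)/2) = 17.
That gives (17*7 + 3)/(17*2 + 1) = 122/35.
Compare the errors: |x - 7/2| = |1189*2 - 7*341|/(341*2) = 9/682, and |x - 122/35| = |1189*35 - 122*341|/(341*35) = 13/11935.
Cross-multiplying, 13*682 = 8866 < 107415 = 9*11935, so 13/11935 is smaller: the intermediate fraction 122/35 is closer to x than 7/2.

122/35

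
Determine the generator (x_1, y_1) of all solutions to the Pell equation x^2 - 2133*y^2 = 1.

First expand sqrt(2133) as a continued fraction. With x_i = (sqrt(2133) + m_i)/d_i and (m_0, d_0) = (0, 1): a_0 = floor(sqrt(2133)) = 46, since 46^2 = 2116 <= 2133 < 2209 = 47^2.
Iterate m_{i+1} = d_i*a_i - m_i, d_{i+1} = (2133 - m_{i+1}^2)/d_i, a_{i+1} = floor((a_0 + m_{i+1})/d_{i+1}):
  m_1 = 1*46 - 0 = 46, d_1 = (2133 - 46^2)/1 = 17/1 = 17, a_1 = floor((46 + 46)/17) = 5.
  m_2 = 17*5 - 46 = 39, d_2 = (2133 - 39^2)/17 = 612/17 = 36, a_2 = floor((46 + 39)/36) = 2.
  m_3 = 36*2 - 39 = 33, d_3 = (2133 - 33^2)/36 = 1044/36 = 29, a_3 = floor((46 + 33)/29) = 2.
  m_4 = 29*2 - 33 = 25, d_4 = (2133 - 25^2)/29 = 1508/29 = 52, a_4 = floor((46 + 25)/52) = 1.
  m_5 = 52*1 - 25 = 27, d_5 = (2133 - 27^2)/52 = 1404/52 = 27, a_5 = floor((46 + 27)/27) = 2.
  m_6 = 27*2 - 27 = 27, d_6 = (2133 - 27^2)/27 = 1404/27 = 52, a_6 = floor((46 + 27)/52) = 1.
  m_7 = 52*1 - 27 = 25, d_7 = (2133 - 25^2)/52 = 1508/52 = 29, a_7 = floor((46 + 25)/29) = 2.
  m_8 = 29*2 - 25 = 33, d_8 = (2133 - 33^2)/29 = 1044/29 = 36, a_8 = floor((46 + 33)/36) = 2.
  m_9 = 36*2 - 33 = 39, d_9 = (2133 - 39^2)/36 = 612/36 = 17, a_9 = floor((46 + 39)/17) = 5.
  m_10 = 17*5 - 39 = 46, d_10 = (2133 - 46^2)/17 = 17/17 = 1, a_10 = floor((46 + 46)/1) = 92.
  m_11 = 1*92 - 46 = 46, d_11 = (2133 - 46^2)/1 = 17/1 = 17: (m_11, d_11) = (m_1, d_1) = (46, 17), so from here the quotients repeat a_1, ..., a_10; the period length is 10.
So sqrt(2133) = [46; (5, 2, 2, 1, 2, 1, 2, 2, 5, 92)] with period length k = 10.
k is even, so the fundamental solution of x^2 - 2133y^2 = 1 is (p_{k-1}, q_{k-1}) = (p_9, q_9); compute convergents through index 9.
Convergents (p_i = a_i*p_{i-1} + p_{i-2}, q_i = a_i*q_{i-1} + q_{i-2} with p_{-2}=0, p_{-1}=1, q_{-2}=1, q_{-1}=0):
  i=0: a_0=46, p_0 = 46*1 + 0 = 46, q_0 = 46*0 + 1 = 1.
  i=1: a_1=5, p_1 = 5*46 + 1 = 231, q_1 = 5*1 + 0 = 5.
  i=2: a_2=2, p_2 = 2*231 + 46 = 508, q_2 = 2*5 + 1 = 11.
  i=3: a_3=2, p_3 = 2*508 + 231 = 1247, q_3 = 2*11 + 5 = 27.
  i=4: a_4=1, p_4 = 1*1247 + 508 = 1755, q_4 = 1*27 + 11 = 38.
  i=5: a_5=2, p_5 = 2*1755 + 1247 = 4757, q_5 = 2*38 + 27 = 103.
  i=6: a_6=1, p_6 = 1*4757 + 1755 = 6512, q_6 = 1*103 + 38 = 141.
  i=7: a_7=2, p_7 = 2*6512 + 4757 = 17781, q_7 = 2*141 + 103 = 385.
  i=8: a_8=2, p_8 = 2*17781 + 6512 = 42074, q_8 = 2*385 + 141 = 911.
  i=9: a_9=5, p_9 = 5*42074 + 17781 = 228151, q_9 = 5*911 + 385 = 4940.
Check: 228151^2 - 2133*4940^2 = 52052878801 - 52052878800 = 1, so (x, y) = (228151, 4940) solves the equation, and by the theorem it is the least positive solution.

(x, y) = (228151, 4940)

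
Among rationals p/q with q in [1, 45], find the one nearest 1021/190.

Expand x = 1021/190 as a continued fraction with the Euclidean algorithm:
  1021 = 5*190 + 71, so a_0 = 5.
  190 = 2*71 + 48, so a_1 = 2.
  71 = 1*48 + 23, so a_2 = 1.
  48 = 2*23 + 2, so a_3 = 2.
  23 = 11*2 + 1, so a_4 = 11.
  2 = 2*1 + 0, so a_5 = 2.
so x = [5; 2, 1, 2, 11, 2].
Convergents (p_i = a_i*p_{i-1} + p_{i-2}, q_i = a_i*q_{i-1} + q_{i-2} with p_{-2}=0, p_{-1}=1, q_{-2}=1, q_{-1}=0), until the denominator exceeds 45:
  i=0: a_0=5, p_0 = 5*1 + 0 = 5, q_0 = 5*0 + 1 = 1.
  i=1: a_1=2, p_1 = 2*5 + 1 = 11, q_1 = 2*1 + 0 = 2.
  i=2: a_2=1, p_2 = 1*11 + 5 = 16, q_2 = 1*2 + 1 = 3.
  i=3: a_3=2, p_3 = 2*16 + 11 = 43, q_3 = 2*3 + 2 = 8.
  i=4: a_4=11, p_4 = 11*43 + 16 = 489, q_4 = 11*8 + 3 = 91.
q_4 = 91 > 45, so the last convergent with denominator <= 45 is p_3/q_3 = 43/8.
The closest fraction with denominator <= 45 is either p_3/q_3 or the intermediate fraction (k*p_3 + p_2)/(k*q_3 + q_2) with the largest k >= 1 whose denominator stays <= 45; these approach x as k grows, and every other convergent or intermediate fraction in range is farther away.
Largest k: floor((45 - q_2)/q_3) = floor((45 - 3)/8) = 5.
That gives (5*43 + 16)/(5*8 + 3) = 231/43.
Compare the errors: |x - 43/8| = |1021*8 - 43*190|/(190*8) = 2/1520, and |x - 231/43| = |1021*43 - 231*190|/(190*43) = 13/8170.
Cross-multiplying, 2*8170 = 16340 < 19760 = 13*1520, so 2/1520 is smaller: the convergent 43/8 is closer to x than 231/43.

43/8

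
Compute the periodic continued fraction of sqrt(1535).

[39; (5, 1, 1, 2, 2, 7, 2, 2, 1, 1, 5, 78)]

Write x_i = (sqrt(1535) + m_i)/d_i with (m_0, d_0) = (0, 1). a_0 = floor(sqrt(1535)) = 39, since 39^2 = 1521 <= 1535 < 1600 = 40^2.
Iterate m_{i+1} = d_i*a_i - m_i, d_{i+1} = (1535 - m_{i+1}^2)/d_i, a_{i+1} = floor((a_0 + m_{i+1})/d_{i+1}):
  m_1 = 1*39 - 0 = 39, d_1 = (1535 - 39^2)/1 = 14/1 = 14, a_1 = floor((39 + 39)/14) = 5.
  m_2 = 14*5 - 39 = 31, d_2 = (1535 - 31^2)/14 = 574/14 = 41, a_2 = floor((39 + 31)/41) = 1.
  m_3 = 41*1 - 31 = 10, d_3 = (1535 - 10^2)/41 = 1435/41 = 35, a_3 = floor((39 + 10)/35) = 1.
  m_4 = 35*1 - 10 = 25, d_4 = (1535 - 25^2)/35 = 910/35 = 26, a_4 = floor((39 + 25)/26) = 2.
  m_5 = 26*2 - 25 = 27, d_5 = (1535 - 27^2)/26 = 806/26 = 31, a_5 = floor((39 + 27)/31) = 2.
  m_6 = 31*2 - 27 = 35, d_6 = (1535 - 35^2)/31 = 310/31 = 10, a_6 = floor((39 + 35)/10) = 7.
  m_7 = 10*7 - 35 = 35, d_7 = (1535 - 35^2)/10 = 310/10 = 31, a_7 = floor((39 + 35)/31) = 2.
  m_8 = 31*2 - 35 = 27, d_8 = (1535 - 27^2)/31 = 806/31 = 26, a_8 = floor((39 + 27)/26) = 2.
  m_9 = 26*2 - 27 = 25, d_9 = (1535 - 25^2)/26 = 910/26 = 35, a_9 = floor((39 + 25)/35) = 1.
  m_10 = 35*1 - 25 = 10, d_10 = (1535 - 10^2)/35 = 1435/35 = 41, a_10 = floor((39 + 10)/41) = 1.
  m_11 = 41*1 - 10 = 31, d_11 = (1535 - 31^2)/41 = 574/41 = 14, a_11 = floor((39 + 31)/14) = 5.
  m_12 = 14*5 - 31 = 39, d_12 = (1535 - 39^2)/14 = 14/14 = 1, a_12 = floor((39 + 39)/1) = 78.
  m_13 = 1*78 - 39 = 39, d_13 = (1535 - 39^2)/1 = 14/1 = 14: (m_13, d_13) = (m_1, d_1) = (39, 14), so from here the quotients repeat a_1, ..., a_12; the period length is 12.
Hence the expansion of sqrt(1535) is a_0 = 39 followed by the repeating block 5, 1, 1, 2, 2, 7, 2, 2, 1, 1, 5, 78 (period 12).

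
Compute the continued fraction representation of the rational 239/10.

Run the Euclidean algorithm on 239 and 10; the successive quotients are the partial quotients a_0, a_1, ... (each step inverts the fractional part left over by the previous one):
  239 = 23*10 + 9, so a_0 = 23.
  10 = 1*9 + 1, so a_1 = 1.
  9 = 9*1 + 0, so a_2 = 9.
The remainder reaches 0 after 3 divisions, so the expansion has 3 partial quotients, read off in order.

[23; 1, 9]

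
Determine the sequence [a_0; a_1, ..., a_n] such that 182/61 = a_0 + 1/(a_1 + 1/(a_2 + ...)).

[2; 1, 60]

Run the Euclidean algorithm on 182 and 61; the successive quotients are the partial quotients a_0, a_1, ... (each step inverts the fractional part left over by the previous one):
  182 = 2*61 + 60, so a_0 = 2.
  61 = 1*60 + 1, so a_1 = 1.
  60 = 60*1 + 0, so a_2 = 60.
The remainder reaches 0 after 3 divisions, so the expansion has 3 partial quotients, read off in order.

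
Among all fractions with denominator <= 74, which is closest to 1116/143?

359/46

Expand x = 1116/143 as a continued fraction with the Euclidean algorithm:
  1116 = 7*143 + 115, so a_0 = 7.
  143 = 1*115 + 28, so a_1 = 1.
  115 = 4*28 + 3, so a_2 = 4.
  28 = 9*3 + 1, so a_3 = 9.
  3 = 3*1 + 0, so a_4 = 3.
so x = [7; 1, 4, 9, 3].
Convergents (p_i = a_i*p_{i-1} + p_{i-2}, q_i = a_i*q_{i-1} + q_{i-2} with p_{-2}=0, p_{-1}=1, q_{-2}=1, q_{-1}=0), until the denominator exceeds 74:
  i=0: a_0=7, p_0 = 7*1 + 0 = 7, q_0 = 7*0 + 1 = 1.
  i=1: a_1=1, p_1 = 1*7 + 1 = 8, q_1 = 1*1 + 0 = 1.
  i=2: a_2=4, p_2 = 4*8 + 7 = 39, q_2 = 4*1 + 1 = 5.
  i=3: a_3=9, p_3 = 9*39 + 8 = 359, q_3 = 9*5 + 1 = 46.
  i=4: a_4=3, p_4 = 3*359 + 39 = 1116, q_4 = 3*46 + 5 = 143.
q_4 = 143 > 74, so the last convergent with denominator <= 74 is p_3/q_3 = 359/46.
The closest fraction with denominator <= 74 is either p_3/q_3 or the intermediate fraction (k*p_3 + p_2)/(k*q_3 + q_2) with the largest k >= 1 whose denominator stays <= 74; these approach x as k grows, and every other convergent or intermediate fraction in range is farther away.
Largest k: floor((74 - q_2)/q_3) = floor((74 - 5)/46) = 1.
That gives (1*359 + 39)/(1*46 + 5) = 398/51.
Compare the errors: |x - 359/46| = |1116*46 - 359*143|/(143*46) = 1/6578, and |x - 398/51| = |1116*51 - 398*143|/(143*51) = 2/7293.
Cross-multiplying, 1*7293 = 7293 < 13156 = 2*6578, so 1/6578 is smaller: the convergent 359/46 is closer to x than 398/51.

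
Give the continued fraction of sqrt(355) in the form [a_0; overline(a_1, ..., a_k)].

[18; overline(1, 5, 3, 3, 1, 6, 1, 3, 3, 5, 1, 36)]

Write x_i = (sqrt(355) + m_i)/d_i with (m_0, d_0) = (0, 1). a_0 = floor(sqrt(355)) = 18, since 18^2 = 324 <= 355 < 361 = 19^2.
Iterate m_{i+1} = d_i*a_i - m_i, d_{i+1} = (355 - m_{i+1}^2)/d_i, a_{i+1} = floor((a_0 + m_{i+1})/d_{i+1}):
  m_1 = 1*18 - 0 = 18, d_1 = (355 - 18^2)/1 = 31/1 = 31, a_1 = floor((18 + 18)/31) = 1.
  m_2 = 31*1 - 18 = 13, d_2 = (355 - 13^2)/31 = 186/31 = 6, a_2 = floor((18 + 13)/6) = 5.
  m_3 = 6*5 - 13 = 17, d_3 = (355 - 17^2)/6 = 66/6 = 11, a_3 = floor((18 + 17)/11) = 3.
  m_4 = 11*3 - 17 = 16, d_4 = (355 - 16^2)/11 = 99/11 = 9, a_4 = floor((18 + 16)/9) = 3.
  m_5 = 9*3 - 16 = 11, d_5 = (355 - 11^2)/9 = 234/9 = 26, a_5 = floor((18 + 11)/26) = 1.
  m_6 = 26*1 - 11 = 15, d_6 = (355 - 15^2)/26 = 130/26 = 5, a_6 = floor((18 + 15)/5) = 6.
  m_7 = 5*6 - 15 = 15, d_7 = (355 - 15^2)/5 = 130/5 = 26, a_7 = floor((18 + 15)/26) = 1.
  m_8 = 26*1 - 15 = 11, d_8 = (355 - 11^2)/26 = 234/26 = 9, a_8 = floor((18 + 11)/9) = 3.
  m_9 = 9*3 - 11 = 16, d_9 = (355 - 16^2)/9 = 99/9 = 11, a_9 = floor((18 + 16)/11) = 3.
  m_10 = 11*3 - 16 = 17, d_10 = (355 - 17^2)/11 = 66/11 = 6, a_10 = floor((18 + 17)/6) = 5.
  m_11 = 6*5 - 17 = 13, d_11 = (355 - 13^2)/6 = 186/6 = 31, a_11 = floor((18 + 13)/31) = 1.
  m_12 = 31*1 - 13 = 18, d_12 = (355 - 18^2)/31 = 31/31 = 1, a_12 = floor((18 + 18)/1) = 36.
  m_13 = 1*36 - 18 = 18, d_13 = (355 - 18^2)/1 = 31/1 = 31: (m_13, d_13) = (m_1, d_1) = (18, 31), so from here the quotients repeat a_1, ..., a_12; the period length is 12.
Hence the expansion of sqrt(355) is a_0 = 18 followed by the repeating block 1, 5, 3, 3, 1, 6, 1, 3, 3, 5, 1, 36 (period 12).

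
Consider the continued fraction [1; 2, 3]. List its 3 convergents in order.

Using the convergent recurrence p_i = a_i*p_{i-1} + p_{i-2}, q_i = a_i*q_{i-1} + q_{i-2} with p_{-2}=0, p_{-1}=1, q_{-2}=1, q_{-1}=0:
  i=0: a_0=1, p_0 = 1*1 + 0 = 1, q_0 = 1*0 + 1 = 1.
  i=1: a_1=2, p_1 = 2*1 + 1 = 3, q_1 = 2*1 + 0 = 2.
  i=2: a_2=3, p_2 = 3*3 + 1 = 10, q_2 = 3*2 + 1 = 7.

1/1, 3/2, 10/7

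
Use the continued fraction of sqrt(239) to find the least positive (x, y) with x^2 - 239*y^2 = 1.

(x, y) = (6195120, 400729)

First expand sqrt(239) as a continued fraction. With x_i = (sqrt(239) + m_i)/d_i and (m_0, d_0) = (0, 1): a_0 = floor(sqrt(239)) = 15, since 15^2 = 225 <= 239 < 256 = 16^2.
Iterate m_{i+1} = d_i*a_i - m_i, d_{i+1} = (239 - m_{i+1}^2)/d_i, a_{i+1} = floor((a_0 + m_{i+1})/d_{i+1}):
  m_1 = 1*15 - 0 = 15, d_1 = (239 - 15^2)/1 = 14/1 = 14, a_1 = floor((15 + 15)/14) = 2.
  m_2 = 14*2 - 15 = 13, d_2 = (239 - 13^2)/14 = 70/14 = 5, a_2 = floor((15 + 13)/5) = 5.
  m_3 = 5*5 - 13 = 12, d_3 = (239 - 12^2)/5 = 95/5 = 19, a_3 = floor((15 + 12)/19) = 1.
  m_4 = 19*1 - 12 = 7, d_4 = (239 - 7^2)/19 = 190/19 = 10, a_4 = floor((15 + 7)/10) = 2.
  m_5 = 10*2 - 7 = 13, d_5 = (239 - 13^2)/10 = 70/10 = 7, a_5 = floor((15 + 13)/7) = 4.
  m_6 = 7*4 - 13 = 15, d_6 = (239 - 15^2)/7 = 14/7 = 2, a_6 = floor((15 + 15)/2) = 15.
  m_7 = 2*15 - 15 = 15, d_7 = (239 - 15^2)/2 = 14/2 = 7, a_7 = floor((15 + 15)/7) = 4.
  m_8 = 7*4 - 15 = 13, d_8 = (239 - 13^2)/7 = 70/7 = 10, a_8 = floor((15 + 13)/10) = 2.
  m_9 = 10*2 - 13 = 7, d_9 = (239 - 7^2)/10 = 190/10 = 19, a_9 = floor((15 + 7)/19) = 1.
  m_10 = 19*1 - 7 = 12, d_10 = (239 - 12^2)/19 = 95/19 = 5, a_10 = floor((15 + 12)/5) = 5.
  m_11 = 5*5 - 12 = 13, d_11 = (239 - 13^2)/5 = 70/5 = 14, a_11 = floor((15 + 13)/14) = 2.
  m_12 = 14*2 - 13 = 15, d_12 = (239 - 15^2)/14 = 14/14 = 1, a_12 = floor((15 + 15)/1) = 30.
  m_13 = 1*30 - 15 = 15, d_13 = (239 - 15^2)/1 = 14/1 = 14: (m_13, d_13) = (m_1, d_1) = (15, 14), so from here the quotients repeat a_1, ..., a_12; the period length is 12.
So sqrt(239) = [15; (2, 5, 1, 2, 4, 15, 4, 2, 1, 5, 2, 30)] with period length k = 12.
k is even, so the fundamental solution of x^2 - 239y^2 = 1 is (p_{k-1}, q_{k-1}) = (p_11, q_11); compute convergents through index 11.
Convergents (p_i = a_i*p_{i-1} + p_{i-2}, q_i = a_i*q_{i-1} + q_{i-2} with p_{-2}=0, p_{-1}=1, q_{-2}=1, q_{-1}=0):
  i=0: a_0=15, p_0 = 15*1 + 0 = 15, q_0 = 15*0 + 1 = 1.
  i=1: a_1=2, p_1 = 2*15 + 1 = 31, q_1 = 2*1 + 0 = 2.
  i=2: a_2=5, p_2 = 5*31 + 15 = 170, q_2 = 5*2 + 1 = 11.
  i=3: a_3=1, p_3 = 1*170 + 31 = 201, q_3 = 1*11 + 2 = 13.
  i=4: a_4=2, p_4 = 2*201 + 170 = 572, q_4 = 2*13 + 11 = 37.
  i=5: a_5=4, p_5 = 4*572 + 201 = 2489, q_5 = 4*37 + 13 = 161.
  i=6: a_6=15, p_6 = 15*2489 + 572 = 37907, q_6 = 15*161 + 37 = 2452.
  i=7: a_7=4, p_7 = 4*37907 + 2489 = 154117, q_7 = 4*2452 + 161 = 9969.
  i=8: a_8=2, p_8 = 2*154117 + 37907 = 346141, q_8 = 2*9969 + 2452 = 22390.
  i=9: a_9=1, p_9 = 1*346141 + 154117 = 500258, q_9 = 1*22390 + 9969 = 32359.
  i=10: a_10=5, p_10 = 5*500258 + 346141 = 2847431, q_10 = 5*32359 + 22390 = 184185.
  i=11: a_11=2, p_11 = 2*2847431 + 500258 = 6195120, q_11 = 2*184185 + 32359 = 400729.
Check: 6195120^2 - 239*400729^2 = 38379511814400 - 38379511814399 = 1, so (x, y) = (6195120, 400729) solves the equation, and by the theorem it is the least positive solution.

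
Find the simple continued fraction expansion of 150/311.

[0; 2, 13, 1, 1, 1, 3]

Run the Euclidean algorithm on 150 and 311; the successive quotients are the partial quotients a_0, a_1, ... (each step inverts the fractional part left over by the previous one):
  150 = 0*311 + 150, so a_0 = 0.
  311 = 2*150 + 11, so a_1 = 2.
  150 = 13*11 + 7, so a_2 = 13.
  11 = 1*7 + 4, so a_3 = 1.
  7 = 1*4 + 3, so a_4 = 1.
  4 = 1*3 + 1, so a_5 = 1.
  3 = 3*1 + 0, so a_6 = 3.
The remainder reaches 0 after 7 divisions, so the expansion has 7 partial quotients, read off in order.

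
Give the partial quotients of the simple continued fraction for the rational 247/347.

[0; 1, 2, 2, 7, 1, 5]

Run the Euclidean algorithm on 247 and 347; the successive quotients are the partial quotients a_0, a_1, ... (each step inverts the fractional part left over by the previous one):
  247 = 0*347 + 247, so a_0 = 0.
  347 = 1*247 + 100, so a_1 = 1.
  247 = 2*100 + 47, so a_2 = 2.
  100 = 2*47 + 6, so a_3 = 2.
  47 = 7*6 + 5, so a_4 = 7.
  6 = 1*5 + 1, so a_5 = 1.
  5 = 5*1 + 0, so a_6 = 5.
The remainder reaches 0 after 7 divisions, so the expansion has 7 partial quotients, read off in order.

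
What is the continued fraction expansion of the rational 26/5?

[5; 5]

Run the Euclidean algorithm on 26 and 5; the successive quotients are the partial quotients a_0, a_1, ... (each step inverts the fractional part left over by the previous one):
  26 = 5*5 + 1, so a_0 = 5.
  5 = 5*1 + 0, so a_1 = 5.
The remainder reaches 0 after 2 divisions, so the expansion has 2 partial quotients, read off in order.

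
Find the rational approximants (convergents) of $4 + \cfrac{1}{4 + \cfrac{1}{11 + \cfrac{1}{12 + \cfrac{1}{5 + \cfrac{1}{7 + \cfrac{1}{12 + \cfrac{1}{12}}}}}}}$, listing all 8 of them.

Using the convergent recurrence p_i = a_i*p_{i-1} + p_{i-2}, q_i = a_i*q_{i-1} + q_{i-2} with p_{-2}=0, p_{-1}=1, q_{-2}=1, q_{-1}=0:
  i=0: a_0=4, p_0 = 4*1 + 0 = 4, q_0 = 4*0 + 1 = 1.
  i=1: a_1=4, p_1 = 4*4 + 1 = 17, q_1 = 4*1 + 0 = 4.
  i=2: a_2=11, p_2 = 11*17 + 4 = 191, q_2 = 11*4 + 1 = 45.
  i=3: a_3=12, p_3 = 12*191 + 17 = 2309, q_3 = 12*45 + 4 = 544.
  i=4: a_4=5, p_4 = 5*2309 + 191 = 11736, q_4 = 5*544 + 45 = 2765.
  i=5: a_5=7, p_5 = 7*11736 + 2309 = 84461, q_5 = 7*2765 + 544 = 19899.
  i=6: a_6=12, p_6 = 12*84461 + 11736 = 1025268, q_6 = 12*19899 + 2765 = 241553.
  i=7: a_7=12, p_7 = 12*1025268 + 84461 = 12387677, q_7 = 12*241553 + 19899 = 2918535.

4/1, 17/4, 191/45, 2309/544, 11736/2765, 84461/19899, 1025268/241553, 12387677/2918535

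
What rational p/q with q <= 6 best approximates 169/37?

Expand x = 169/37 as a continued fraction with the Euclidean algorithm:
  169 = 4*37 + 21, so a_0 = 4.
  37 = 1*21 + 16, so a_1 = 1.
  21 = 1*16 + 5, so a_2 = 1.
  16 = 3*5 + 1, so a_3 = 3.
  5 = 5*1 + 0, so a_4 = 5.
so x = [4; 1, 1, 3, 5].
Convergents (p_i = a_i*p_{i-1} + p_{i-2}, q_i = a_i*q_{i-1} + q_{i-2} with p_{-2}=0, p_{-1}=1, q_{-2}=1, q_{-1}=0), until the denominator exceeds 6:
  i=0: a_0=4, p_0 = 4*1 + 0 = 4, q_0 = 4*0 + 1 = 1.
  i=1: a_1=1, p_1 = 1*4 + 1 = 5, q_1 = 1*1 + 0 = 1.
  i=2: a_2=1, p_2 = 1*5 + 4 = 9, q_2 = 1*1 + 1 = 2.
  i=3: a_3=3, p_3 = 3*9 + 5 = 32, q_3 = 3*2 + 1 = 7.
q_3 = 7 > 6, so the last convergent with denominator <= 6 is p_2/q_2 = 9/2.
The closest fraction with denominator <= 6 is either p_2/q_2 or the intermediate fraction (k*p_2 + p_1)/(k*q_2 + q_1) with the largest k >= 1 whose denominator stays <= 6; these approach x as k grows, and every other convergent or intermediate fraction in range is farther away.
Largest k: floor((6 - q_1)/q_2) = floor((6 - 1)/2) = 2.
That gives (2*9 + 5)/(2*2 + 1) = 23/5.
Compare the errors: |x - 9/2| = |169*2 - 9*37|/(37*2) = 5/74, and |x - 23/5| = |169*5 - 23*37|/(37*5) = 6/185.
Cross-multiplying, 6*74 = 444 < 925 = 5*185, so 6/185 is smaller: the intermediate fraction 23/5 is closer to x than 9/2.

23/5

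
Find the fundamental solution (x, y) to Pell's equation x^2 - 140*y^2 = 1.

(x, y) = (71, 6)

First expand sqrt(140) as a continued fraction. With x_i = (sqrt(140) + m_i)/d_i and (m_0, d_0) = (0, 1): a_0 = floor(sqrt(140)) = 11, since 11^2 = 121 <= 140 < 144 = 12^2.
Iterate m_{i+1} = d_i*a_i - m_i, d_{i+1} = (140 - m_{i+1}^2)/d_i, a_{i+1} = floor((a_0 + m_{i+1})/d_{i+1}):
  m_1 = 1*11 - 0 = 11, d_1 = (140 - 11^2)/1 = 19/1 = 19, a_1 = floor((11 + 11)/19) = 1.
  m_2 = 19*1 - 11 = 8, d_2 = (140 - 8^2)/19 = 76/19 = 4, a_2 = floor((11 + 8)/4) = 4.
  m_3 = 4*4 - 8 = 8, d_3 = (140 - 8^2)/4 = 76/4 = 19, a_3 = floor((11 + 8)/19) = 1.
  m_4 = 19*1 - 8 = 11, d_4 = (140 - 11^2)/19 = 19/19 = 1, a_4 = floor((11 + 11)/1) = 22.
  m_5 = 1*22 - 11 = 11, d_5 = (140 - 11^2)/1 = 19/1 = 19: (m_5, d_5) = (m_1, d_1) = (11, 19), so from here the quotients repeat a_1, ..., a_4; the period length is 4.
So sqrt(140) = [11; (1, 4, 1, 22)] with period length k = 4.
k is even, so the fundamental solution of x^2 - 140y^2 = 1 is (p_{k-1}, q_{k-1}) = (p_3, q_3); compute convergents through index 3.
Convergents (p_i = a_i*p_{i-1} + p_{i-2}, q_i = a_i*q_{i-1} + q_{i-2} with p_{-2}=0, p_{-1}=1, q_{-2}=1, q_{-1}=0):
  i=0: a_0=11, p_0 = 11*1 + 0 = 11, q_0 = 11*0 + 1 = 1.
  i=1: a_1=1, p_1 = 1*11 + 1 = 12, q_1 = 1*1 + 0 = 1.
  i=2: a_2=4, p_2 = 4*12 + 11 = 59, q_2 = 4*1 + 1 = 5.
  i=3: a_3=1, p_3 = 1*59 + 12 = 71, q_3 = 1*5 + 1 = 6.
Check: 71^2 - 140*6^2 = 5041 - 5040 = 1, so (x, y) = (71, 6) solves the equation, and by the theorem it is the least positive solution.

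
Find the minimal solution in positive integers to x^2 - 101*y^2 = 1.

(x, y) = (201, 20)

First expand sqrt(101) as a continued fraction. With x_i = (sqrt(101) + m_i)/d_i and (m_0, d_0) = (0, 1): a_0 = floor(sqrt(101)) = 10, since 10^2 = 100 <= 101 < 121 = 11^2.
Iterate m_{i+1} = d_i*a_i - m_i, d_{i+1} = (101 - m_{i+1}^2)/d_i, a_{i+1} = floor((a_0 + m_{i+1})/d_{i+1}):
  m_1 = 1*10 - 0 = 10, d_1 = (101 - 10^2)/1 = 1/1 = 1, a_1 = floor((10 + 10)/1) = 20.
  m_2 = 1*20 - 10 = 10, d_2 = (101 - 10^2)/1 = 1/1 = 1: (m_2, d_2) = (m_1, d_1) = (10, 1), so from here the quotient a_1 repeats; the period length is 1.
So sqrt(101) = [10; (20)] with period length k = 1.
k is odd, so (p_{k-1}, q_{k-1}) only solves x^2 - 101y^2 = -1 and the fundamental solution of x^2 - 101y^2 = 1 is (p_{2k-1}, q_{2k-1}) = (p_1, q_1); compute convergents through index 1, running through the period twice.
Convergents (p_i = a_i*p_{i-1} + p_{i-2}, q_i = a_i*q_{i-1} + q_{i-2} with p_{-2}=0, p_{-1}=1, q_{-2}=1, q_{-1}=0):
  i=0: a_0=10, p_0 = 10*1 + 0 = 10, q_0 = 10*0 + 1 = 1.
  i=1: a_1=20, p_1 = 20*10 + 1 = 201, q_1 = 20*1 + 0 = 20.
Indeed p_0^2 - 101*q_0^2 = 100 - 101 = -1, not +1.
Check: 201^2 - 101*20^2 = 40401 - 40400 = 1, so (x, y) = (201, 20) solves the equation, and by the theorem it is the least positive solution.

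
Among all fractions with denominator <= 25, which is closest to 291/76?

Expand x = 291/76 as a continued fraction with the Euclidean algorithm:
  291 = 3*76 + 63, so a_0 = 3.
  76 = 1*63 + 13, so a_1 = 1.
  63 = 4*13 + 11, so a_2 = 4.
  13 = 1*11 + 2, so a_3 = 1.
  11 = 5*2 + 1, so a_4 = 5.
  2 = 2*1 + 0, so a_5 = 2.
so x = [3; 1, 4, 1, 5, 2].
Convergents (p_i = a_i*p_{i-1} + p_{i-2}, q_i = a_i*q_{i-1} + q_{i-2} with p_{-2}=0, p_{-1}=1, q_{-2}=1, q_{-1}=0), until the denominator exceeds 25:
  i=0: a_0=3, p_0 = 3*1 + 0 = 3, q_0 = 3*0 + 1 = 1.
  i=1: a_1=1, p_1 = 1*3 + 1 = 4, q_1 = 1*1 + 0 = 1.
  i=2: a_2=4, p_2 = 4*4 + 3 = 19, q_2 = 4*1 + 1 = 5.
  i=3: a_3=1, p_3 = 1*19 + 4 = 23, q_3 = 1*5 + 1 = 6.
  i=4: a_4=5, p_4 = 5*23 + 19 = 134, q_4 = 5*6 + 5 = 35.
q_4 = 35 > 25, so the last convergent with denominator <= 25 is p_3/q_3 = 23/6.
The closest fraction with denominator <= 25 is either p_3/q_3 or the intermediate fraction (k*p_3 + p_2)/(k*q_3 + q_2) with the largest k >= 1 whose denominator stays <= 25; these approach x as k grows, and every other convergent or intermediate fraction in range is farther away.
Largest k: floor((25 - q_2)/q_3) = floor((25 - 5)/6) = 3.
That gives (3*23 + 19)/(3*6 + 5) = 88/23.
Compare the errors: |x - 23/6| = |291*6 - 23*76|/(76*6) = 2/456, and |x - 88/23| = |291*23 - 88*76|/(76*23) = 5/1748.
Cross-multiplying, 5*456 = 2280 < 3496 = 2*1748, so 5/1748 is smaller: the intermediate fraction 88/23 is closer to x than 23/6.

88/23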